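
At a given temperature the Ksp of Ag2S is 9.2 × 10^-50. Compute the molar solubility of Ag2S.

2.8 x 10^-17 M

Ag2S(s) <=> 2 Ag^+(aq) + S^2-(aq)
Ksp = [Ag^+]^2[S^2-]
Let s = molar solubility. Then [Ag^+] = 2s and [S^2-] = s.
Substituting: Ksp = (2s)^2s = 4s^3
s = (9.2 × 10^-50 / 4)^(1/3) = 2.8 × 10^-17 M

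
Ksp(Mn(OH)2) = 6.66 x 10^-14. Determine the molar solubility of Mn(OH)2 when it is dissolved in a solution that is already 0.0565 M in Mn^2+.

s ≈ 5.43 x 10^-7 M

Mn(OH)2(s) <=> Mn^2+ + 2 OH^-
Ksp = [Mn^2+][OH^-]^2
Let s = moles of Mn(OH)2 that dissolve per litre. [Mn^2+] = 0.0565 + s ≈ 0.0565, [OH^-] = 2s (Ksp is small, so little additional dissolves).
Ksp ≈ 0.0565 × (2s)^2
s = 5.43 × 10^-7 M
Check: s = 5.4 × 10^-7 ≪ 0.0565, so the approximation is valid.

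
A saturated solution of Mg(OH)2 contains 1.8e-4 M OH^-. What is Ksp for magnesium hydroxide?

Ksp = 2.9 × 10^-12

Mg(OH)2(s) <=> Mg^2+ + 2 OH^-
Stoichiometry gives [Mg^2+] = (1/2)[OH^-] = 9.00 × 10^-5 M.
Ksp = [Mg^2+][OH^-]^2
Ksp = 9.00 × 10^-5 × (1.8 × 10^-4)^2 = 2.9 × 10^-12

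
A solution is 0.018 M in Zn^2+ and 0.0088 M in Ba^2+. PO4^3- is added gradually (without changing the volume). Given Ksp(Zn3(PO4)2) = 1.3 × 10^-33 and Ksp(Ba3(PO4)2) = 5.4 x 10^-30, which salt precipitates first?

Zn3(PO4)2

Precipitation of each salt starts when its ion product equals its Ksp.
For Zn3(PO4)2: 1.3 × 10^-33 = (0.018)^3 × [PO4^3-]^2  ⇒  [PO4^3-] = 1.5 x 10^-14 M.
For Ba3(PO4)2: 5.4 x 10^-30 = (0.0088)^3 × [PO4^3-]^2  ⇒  [PO4^3-] = 2.8 × 10^-12 M.
The salt with the lower threshold [PO4^3-] precipitates first: Zn3(PO4)2.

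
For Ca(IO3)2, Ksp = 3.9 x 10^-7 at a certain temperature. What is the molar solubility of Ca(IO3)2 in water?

4.6 × 10^-3 M

Ca(IO3)2(s) ⇌ Ca^2+(aq) + 2 IO3^-(aq)
Ksp = [Ca^2+][IO3^-]^2
Let s = molar solubility. Then [Ca^2+] = s and [IO3^-] = 2s.
Ksp = s(2s)^2 = 4s^3
s^3 = 3.9 x 10^-7 / 4, so s = 4.6 × 10^-3 M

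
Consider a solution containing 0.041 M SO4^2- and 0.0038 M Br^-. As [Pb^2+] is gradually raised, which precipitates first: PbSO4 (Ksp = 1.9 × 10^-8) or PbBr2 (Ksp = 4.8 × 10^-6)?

Precipitation of each salt starts when its ion product equals its Ksp.
For PbSO4: 1.9 × 10^-8 = 0.041 × [Pb^2+]  ⇒  [Pb^2+] = 4.6 × 10^-7 M.
For PbBr2: 4.8 × 10^-6 = (0.0038)^2 × [Pb^2+]  ⇒  [Pb^2+] = 3.3 × 10^-1 M.
The salt with the lower threshold [Pb^2+] precipitates first: PbSO4.

PbSO4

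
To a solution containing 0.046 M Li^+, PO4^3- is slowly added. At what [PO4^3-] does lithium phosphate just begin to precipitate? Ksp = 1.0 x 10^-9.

Li3PO4(s) ⇌ 3 Li^+ + PO4^3-
Ksp = [Li^+]^3[PO4^3-]
Precipitation begins when Q = Ksp. With [Li^+] = 0.046 M:
1.0 x 10^-9 = (0.046)^3 × [PO4^3-]
[PO4^3-] = (1.0 x 10^-9 / 9.73 x 10^-5) = 1.0 × 10^-5 M

[PO4^3-] = 1.0 × 10^-5 M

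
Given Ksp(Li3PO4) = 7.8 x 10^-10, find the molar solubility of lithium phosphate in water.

Li3PO4(s) ⇌ 3 Li^+(aq) + PO4^3-(aq)
Ksp = [Li^+]^3[PO4^3-]
If s mol/L of Li3PO4 dissolves, [Li^+] = 3s and [PO4^3-] = s.
Ksp = (3s)^3s = 27s^4
Solving, s = (7.8 x 10^-10/27)^(1/4) = 2.3 × 10^-3 M

2.3 x 10^-3 M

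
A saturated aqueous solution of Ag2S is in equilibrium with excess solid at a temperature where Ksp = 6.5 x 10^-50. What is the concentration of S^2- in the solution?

2.5 × 10^-17 M

Ag2S(s) ⇌ 2 Ag^+ + S^2-
Ksp = [Ag^+]^2[S^2-]
Let s = molar solubility. Then [Ag^+] = 2s and [S^2-] = s.
So Ksp = (2s)^2 × s = 4s^3
s = (6.5 x 10^-50 / 4)^(1/3) = 2.53 × 10^-17 M
[S^2-] = s = 2.5 x 10^-17 M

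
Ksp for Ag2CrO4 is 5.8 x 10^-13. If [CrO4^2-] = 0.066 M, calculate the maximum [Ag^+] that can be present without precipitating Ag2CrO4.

[Ag^+] = 3.0 × 10^-6 M

Ag2CrO4(s) ⇌ 2 Ag^+(aq) + CrO4^2-(aq)
Ksp = [Ag^+]^2[CrO4^2-]
Precipitation begins when Q = Ksp. With [CrO4^2-] = 0.066 M:
5.8 x 10^-13 = (0.066) × [Ag^+]^2
[Ag^+] = (5.8 x 10^-13 / 6.6 × 10^-2)^(1/2) = 3.0 x 10^-6 M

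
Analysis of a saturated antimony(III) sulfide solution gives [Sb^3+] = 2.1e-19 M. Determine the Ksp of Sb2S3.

Sb2S3(s) <=> 2 Sb^3+ + 3 S^2-
Stoichiometry gives [S^2-] = (3/2)[Sb^3+] = 3.15 × 10^-19 M.
Ksp = [Sb^3+]^2[S^2-]^3
Ksp = (2.1 x 10^-19)^2 × (3.15 × 10^-19)^3 = 1.4 x 10^-93

Ksp ≈ 1.4e-93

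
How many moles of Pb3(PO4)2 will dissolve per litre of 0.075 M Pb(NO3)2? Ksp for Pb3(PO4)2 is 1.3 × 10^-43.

s = 8.8 × 10^-21 M

Pb3(PO4)2(s) <=> 3 Pb^2+(aq) + 2 PO4^3-(aq)
Ksp = [Pb^2+]^3[PO4^3-]^2
If s mol/L dissolves here, [Pb^2+] = 0.075 + 3s ≈ 0.075, [PO4^3-] = 2s (common-ion effect: Pb^2+ is already 0.075 M).
Ksp ≈ (0.075)^3 × (2s)^2
s = 8.8 × 10^-21 M
Check: 3s = 2.6 × 10^-20 ≪ 0.075, so the approximation is valid.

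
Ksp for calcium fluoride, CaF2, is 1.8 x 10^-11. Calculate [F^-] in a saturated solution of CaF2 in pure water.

3.3 × 10^-4 M

CaF2(s) <=> Ca^2+(aq) + 2 F^-(aq)
Ksp = [Ca^2+][F^-]^2
With molar solubility s: [Ca^2+] = s, [F^-] = 2s.
So Ksp = s × (2s)^2 = 4s^3
s^3 = 1.8 x 10^-11 / 4, so s = 1.65 x 10^-4 M
[F^-] = 2s = 3.3 x 10^-4 M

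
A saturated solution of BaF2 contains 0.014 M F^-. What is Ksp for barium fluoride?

Ksp = 1.4e-6

BaF2(s) ⇌ Ba^2+(aq) + 2 F^-(aq)
Stoichiometry gives [Ba^2+] = (1/2)[F^-] = 7.00 × 10^-3 M.
Ksp = [Ba^2+][F^-]^2
Ksp = 7.00 × 10^-3 × (1.4 × 10^-2)^2 = 1.4 × 10^-6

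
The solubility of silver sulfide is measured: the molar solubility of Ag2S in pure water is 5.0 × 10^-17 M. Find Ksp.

Ag2S(s) <=> 2 Ag^+(aq) + S^2-(aq)
Let s = molar solubility. Then [Ag^+] = 2s and [S^2-] = s.
Ksp = [Ag^+]^2[S^2-]
Substituting: Ksp = (2s)^2s = 4s^3
Ksp = 4 × (5.0 x 10^-17)^3 = 5.0 × 10^-49

Ksp ≈ 5.0e-49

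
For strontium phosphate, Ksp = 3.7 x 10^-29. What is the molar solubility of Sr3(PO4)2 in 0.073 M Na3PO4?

s ≈ 6.4 × 10^-10 M

Sr3(PO4)2(s) ⇌ 3 Sr^2+ + 2 PO4^3-
Ksp = [Sr^2+]^3[PO4^3-]^2
Let s = moles of Sr3(PO4)2 that dissolve per litre. [Sr^2+] = 3s, [PO4^3-] = 0.073 + 2s ≈ 0.073 (Ksp is small, so little additional dissolves).
Ksp ≈ (3s)^3 × (0.073)^2
s = 6.4 × 10^-10 M
Check: 2s = 1.3 × 10^-9 ≪ 0.073, so the approximation is valid.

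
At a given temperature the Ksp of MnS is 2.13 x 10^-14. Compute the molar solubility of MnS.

1.46 x 10^-7 M

MnS(s) <=> Mn^2+ + S^2-
Ksp = [Mn^2+][S^2-]
If s mol/L of MnS dissolves, [Mn^2+] = s and [S^2-] = s.
Ksp = (s)(s) = s^2
s = (2.13 x 10^-14)^(1/2) = 1.46 x 10^-7 M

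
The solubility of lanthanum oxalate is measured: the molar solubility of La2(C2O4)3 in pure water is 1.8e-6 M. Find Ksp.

La2(C2O4)3(s) ⇌ 2 La^3+ + 3 C2O4^2-
Let s = molar solubility. Then [La^3+] = 2s and [C2O4^2-] = 3s.
Ksp = [La^3+]^2[C2O4^2-]^3
Ksp = (2s)^2(3s)^3 = 108s^5
With s = 1.8 × 10^-6: Ksp = 2.0 × 10^-27

Ksp ≈ 2.0 × 10^-27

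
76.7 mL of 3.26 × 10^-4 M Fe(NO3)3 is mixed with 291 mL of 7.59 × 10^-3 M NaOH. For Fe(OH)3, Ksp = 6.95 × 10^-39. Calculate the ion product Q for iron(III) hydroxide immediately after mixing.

Q = 1.47 × 10^-11

Total volume = 76.7 + 291 = 367.7 mL.
[Fe^3+] = 3.26 x 10^-4 × (76.7/367.7) = 6.800 x 10^-5 M
[OH^-] = 7.59 × 10^-3 × (291/367.7) = 6.007 × 10^-3 M
Fe(OH)3(s) ⇌ Fe^3+(aq) + 3 OH^-(aq), so Q = [Fe^3+][OH^-]^3
Q = (6.800 x 10^-5)(6.007 × 10^-3)^3 = 1.47 × 10^-11
Q > Ksp, so Fe(OH)3 will precipitate.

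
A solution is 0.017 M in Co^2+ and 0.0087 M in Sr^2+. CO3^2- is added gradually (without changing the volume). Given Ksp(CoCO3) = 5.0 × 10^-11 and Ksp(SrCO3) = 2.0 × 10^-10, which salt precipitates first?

Each salt begins to precipitate when Q = Ksp, i.e. when [CO3^2-] reaches its threshold.
For CoCO3: 5.0 × 10^-11 = 0.017 × [CO3^2-]  ⇒  [CO3^2-] = 2.9 × 10^-9 M.
For SrCO3: 2.0 × 10^-10 = 0.0087 × [CO3^2-]  ⇒  [CO3^2-] = 2.3 × 10^-8 M.
The salt with the lower threshold [CO3^2-] precipitates first: CoCO3.

CoCO3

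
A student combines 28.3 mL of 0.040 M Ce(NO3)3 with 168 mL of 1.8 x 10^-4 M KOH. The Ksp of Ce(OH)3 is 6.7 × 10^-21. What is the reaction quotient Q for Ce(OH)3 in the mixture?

Total volume = 28.3 + 168 = 196.3 mL.
[Ce^3+] = 4.0 × 10^-2 × (28.3/196.3) = 5.77 × 10^-3 M
[OH^-] = 1.8 × 10^-4 × (168/196.3) = 1.54 x 10^-4 M
Ce(OH)3(s) <=> Ce^3+(aq) + 3 OH^-(aq), so Q = [Ce^3+][OH^-]^3
Q = (5.77 x 10^-3)(1.54 × 10^-4)^3 = 2.1 × 10^-14
Q > Ksp, so Ce(OH)3 will precipitate.

Q ≈ 2.1 × 10^-14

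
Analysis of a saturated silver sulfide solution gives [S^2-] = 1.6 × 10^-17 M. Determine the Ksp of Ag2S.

Ksp = 1.6e-50

Ag2S(s) <=> 2 Ag^+ + S^2-
Stoichiometry gives [Ag^+] = (2/1)[S^2-] = 3.20 x 10^-17 M.
Ksp = [Ag^+]^2[S^2-]
Ksp = (3.20 x 10^-17)^2 × 1.6 x 10^-17 = 1.6 × 10^-50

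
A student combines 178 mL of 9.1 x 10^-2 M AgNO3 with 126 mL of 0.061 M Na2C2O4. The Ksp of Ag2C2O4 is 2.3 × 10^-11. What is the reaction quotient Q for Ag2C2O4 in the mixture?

Total volume = 178 + 126 = 304 mL.
[Ag^+] = 9.1 x 10^-2 × (178/304) = 5.33 x 10^-2 M
[C2O4^2-] = 6.1 × 10^-2 × (126/304) = 2.53 × 10^-2 M
Ag2C2O4(s) ⇌ 2 Ag^+(aq) + C2O4^2-(aq), so Q = [Ag^+]^2[C2O4^2-]
Q = (5.33 × 10^-2)^2(2.53 × 10^-2) = 7.2 x 10^-5
Q > Ksp, so Ag2C2O4 will precipitate.

7.2 x 10^-5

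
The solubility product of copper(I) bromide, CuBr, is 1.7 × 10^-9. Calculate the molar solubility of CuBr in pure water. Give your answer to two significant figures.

s = 4.1 × 10^-5 M

CuBr(s) ⇌ Cu^+(aq) + Br^-(aq)
Ksp = [Cu^+][Br^-]
With molar solubility s: [Cu^+] = s, [Br^-] = s.
Ksp = (s)(s) = s^2
s = √(1.7 × 10^-9) = 4.1 × 10^-5 M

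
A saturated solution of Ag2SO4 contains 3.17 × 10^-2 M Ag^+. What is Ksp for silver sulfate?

Ag2SO4(s) ⇌ 2 Ag^+(aq) + SO4^2-(aq)
Stoichiometry gives [SO4^2-] = (1/2)[Ag^+] = 1.585 x 10^-2 M.
Ksp = [Ag^+]^2[SO4^2-]
Ksp = (3.17 x 10^-2)^2 × 1.585 × 10^-2 = 1.59 x 10^-5

Ksp = 1.59e-5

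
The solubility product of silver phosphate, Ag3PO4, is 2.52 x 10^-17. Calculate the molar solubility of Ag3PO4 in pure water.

Ag3PO4(s) <=> 3 Ag^+(aq) + PO4^3-(aq)
Ksp = [Ag^+]^3[PO4^3-]
For each mole of Ag3PO4 that dissolves: [Ag^+] = 3s, [PO4^3-] = s.
Substituting: Ksp = (3s)^3s = 27s^4
s^4 = 2.52 x 10^-17 / 27, so s = 3.11 x 10^-5 M

3.11e-5 M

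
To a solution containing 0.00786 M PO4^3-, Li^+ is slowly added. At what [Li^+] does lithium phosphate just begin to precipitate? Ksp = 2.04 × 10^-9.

Li3PO4(s) <=> 3 Li^+(aq) + PO4^3-(aq)
Ksp = [Li^+]^3[PO4^3-]
Precipitation begins when Q = Ksp. With [PO4^3-] = 0.00786 M:
2.04 × 10^-9 = (0.00786) × [Li^+]^3
[Li^+] = (2.04 × 10^-9 / 7.86 × 10^-3)^(1/3) = 6.38 × 10^-3 M

[Li^+] = 6.38 x 10^-3 M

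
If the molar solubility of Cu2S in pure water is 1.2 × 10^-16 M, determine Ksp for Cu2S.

Ksp = 6.9e-48

Cu2S(s) ⇌ 2 Cu^+ + S^2-
Let s = molar solubility. Then [Cu^+] = 2s and [S^2-] = s.
Ksp = [Cu^+]^2[S^2-]
Substituting: Ksp = (2s)^2s = 4s^3
With s = 1.2 x 10^-16: Ksp = 6.9 × 10^-48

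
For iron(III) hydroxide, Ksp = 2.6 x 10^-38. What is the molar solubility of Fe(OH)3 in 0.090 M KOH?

Fe(OH)3(s) <=> Fe^3+ + 3 OH^-
Ksp = [Fe^3+][OH^-]^3
Let s be the molar solubility in this solution. [Fe^3+] = s, [OH^-] = 0.090 + 3s ≈ 0.090 (Ksp is small, so little additional dissolves).
Ksp ≈ s × (0.090)^3
s = 3.6 × 10^-35 M
Check: 3s = 1.1 × 10^-34 ≪ 0.090, so the approximation is valid.

s ≈ 3.6 × 10^-35 M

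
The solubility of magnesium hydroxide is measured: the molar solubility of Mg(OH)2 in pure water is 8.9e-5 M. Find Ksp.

Ksp ≈ 2.8 × 10^-12

Mg(OH)2(s) ⇌ Mg^2+(aq) + 2 OH^-(aq)
Let s = molar solubility. Then [Mg^2+] = s and [OH^-] = 2s.
Ksp = [Mg^2+][OH^-]^2
Substituting: Ksp = s(2s)^2 = 4s^3
Ksp = 4 × (8.9 x 10^-5)^3 = 2.8 × 10^-12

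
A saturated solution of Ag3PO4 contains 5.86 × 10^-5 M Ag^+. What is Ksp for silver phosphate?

Ag3PO4(s) ⇌ 3 Ag^+ + PO4^3-
Stoichiometry gives [PO4^3-] = (1/3)[Ag^+] = 1.953 × 10^-5 M.
Ksp = [Ag^+]^3[PO4^3-]
Ksp = (5.86 × 10^-5)^3 × 1.953 × 10^-5 = 3.93 x 10^-18

3.93 x 10^-18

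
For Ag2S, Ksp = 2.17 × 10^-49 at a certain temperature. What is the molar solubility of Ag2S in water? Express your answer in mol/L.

Ag2S(s) ⇌ 2 Ag^+ + S^2-
Ksp = [Ag^+]^2[S^2-]
For each mole of Ag2S that dissolves: [Ag^+] = 2s, [S^2-] = s.
Substituting: Ksp = (2s)^2s = 4s^3
s^3 = 2.17 × 10^-49 / 4, so s = 3.79 x 10^-17 M

3.79 × 10^-17 M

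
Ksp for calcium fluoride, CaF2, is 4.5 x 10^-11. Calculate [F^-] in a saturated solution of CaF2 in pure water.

CaF2(s) ⇌ Ca^2+ + 2 F^-
Ksp = [Ca^2+][F^-]^2
With molar solubility s: [Ca^2+] = s, [F^-] = 2s.
Substituting: Ksp = s(2s)^2 = 4s^3
s = (4.5 x 10^-11 / 4)^(1/3) = 2.24 × 10^-4 M
[F^-] = 2s = 4.5 × 10^-4 M

4.5 × 10^-4 M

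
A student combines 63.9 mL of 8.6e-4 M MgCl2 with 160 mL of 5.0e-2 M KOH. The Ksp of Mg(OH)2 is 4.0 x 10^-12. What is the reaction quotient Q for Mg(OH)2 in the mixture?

Q ≈ 3.1 x 10^-7

Total volume = 63.9 + 160 = 223.9 mL.
[Mg^2+] = 8.6 × 10^-4 × (63.9/223.9) = 2.45 × 10^-4 M
[OH^-] = 5.0 × 10^-2 × (160/223.9) = 3.57 x 10^-2 M
Mg(OH)2(s) ⇌ Mg^2+(aq) + 2 OH^-(aq), so Q = [Mg^2+][OH^-]^2
Q = (2.45 × 10^-4)(3.57 x 10^-2)^2 = 3.1 x 10^-7
Q > Ksp, so Mg(OH)2 will precipitate.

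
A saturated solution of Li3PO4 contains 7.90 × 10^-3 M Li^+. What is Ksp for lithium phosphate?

Ksp = 1.30e-9

Li3PO4(s) ⇌ 3 Li^+(aq) + PO4^3-(aq)
Stoichiometry gives [PO4^3-] = (1/3)[Li^+] = 2.633 × 10^-3 M.
Ksp = [Li^+]^3[PO4^3-]
Ksp = (7.90 x 10^-3)^3 × 2.633 × 10^-3 = 1.30 × 10^-9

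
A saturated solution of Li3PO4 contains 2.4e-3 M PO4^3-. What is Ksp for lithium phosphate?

Ksp = 9.0 × 10^-10

Li3PO4(s) ⇌ 3 Li^+ + PO4^3-
Stoichiometry gives [Li^+] = (3/1)[PO4^3-] = 7.20 × 10^-3 M.
Ksp = [Li^+]^3[PO4^3-]
Ksp = (7.20 × 10^-3)^3 × 2.4 × 10^-3 = 9.0 x 10^-10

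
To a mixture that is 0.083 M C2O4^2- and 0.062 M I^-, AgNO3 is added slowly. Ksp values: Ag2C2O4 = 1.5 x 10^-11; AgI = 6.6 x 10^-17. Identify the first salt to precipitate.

AgI

Precipitation of each salt starts when its ion product equals its Ksp.
For Ag2C2O4: 1.5 x 10^-11 = 0.083 × [Ag^+]^2  ⇒  [Ag^+] = 1.3 × 10^-5 M.
For AgI: 6.6 x 10^-17 = 0.062 × [Ag^+]  ⇒  [Ag^+] = 1.1 × 10^-15 M.
The salt with the lower threshold [Ag^+] precipitates first: AgI.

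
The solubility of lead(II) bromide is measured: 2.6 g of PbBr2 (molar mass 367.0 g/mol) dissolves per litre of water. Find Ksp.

Molar solubility s = (2.6 g/L) / (367.0 g/mol) = 7.08 × 10^-3 M.
PbBr2(s) ⇌ Pb^2+(aq) + 2 Br^-(aq)
With molar solubility s: [Pb^2+] = s, [Br^-] = 2s.
Ksp = [Pb^2+][Br^-]^2
So Ksp = s × (2s)^2 = 4s^3
With s = 7.08 × 10^-3: Ksp = 1.4 x 10^-6

Ksp = 1.4 x 10^-6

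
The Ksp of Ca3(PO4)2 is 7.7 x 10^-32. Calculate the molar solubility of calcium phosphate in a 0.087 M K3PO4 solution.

Ca3(PO4)2(s) ⇌ 3 Ca^2+ + 2 PO4^3-
Ksp = [Ca^2+]^3[PO4^3-]^2
Let s = moles of Ca3(PO4)2 that dissolve per litre. [Ca^2+] = 3s, [PO4^3-] = 0.087 + 2s ≈ 0.087 (Ksp is small, so little additional dissolves).
Ksp ≈ (3s)^3 × (0.087)^2
s = 7.2 × 10^-11 M
Check: 2s = 1.4 × 10^-10 ≪ 0.087, so the approximation is valid.

7.2e-11 M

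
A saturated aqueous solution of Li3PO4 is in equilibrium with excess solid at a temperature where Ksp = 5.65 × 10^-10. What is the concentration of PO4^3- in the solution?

[PO4^3-] = 2.14 x 10^-3 M

Li3PO4(s) ⇌ 3 Li^+ + PO4^3-
Ksp = [Li^+]^3[PO4^3-]
For each mole of Li3PO4 that dissolves: [Li^+] = 3s, [PO4^3-] = s.
Ksp = (3s)^3s = 27s^4
s^4 = 5.65 × 10^-10 / 27, so s = 2.139 × 10^-3 M
[PO4^3-] = s = 2.14 × 10^-3 M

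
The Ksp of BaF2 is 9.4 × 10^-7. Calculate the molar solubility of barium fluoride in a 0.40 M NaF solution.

BaF2(s) <=> Ba^2+(aq) + 2 F^-(aq)
Ksp = [Ba^2+][F^-]^2
Let s be the molar solubility in this solution. [Ba^2+] = s, [F^-] = 0.40 + 2s ≈ 0.40 (Ksp is small, so little additional dissolves).
Ksp ≈ s × (0.40)^2
s = 5.9 × 10^-6 M
Check: 2s = 1.2 × 10^-5 ≪ 0.40, so the approximation is valid.

s = 5.9 x 10^-6 M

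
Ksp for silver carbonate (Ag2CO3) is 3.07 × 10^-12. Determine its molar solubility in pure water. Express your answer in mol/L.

s ≈ 9.16 × 10^-5 M

Ag2CO3(s) ⇌ 2 Ag^+ + CO3^2-
Ksp = [Ag^+]^2[CO3^2-]
With molar solubility s: [Ag^+] = 2s, [CO3^2-] = s.
So Ksp = (2s)^2 × s = 4s^3
s = (3.07 × 10^-12 / 4)^(1/3) = 9.16 x 10^-5 M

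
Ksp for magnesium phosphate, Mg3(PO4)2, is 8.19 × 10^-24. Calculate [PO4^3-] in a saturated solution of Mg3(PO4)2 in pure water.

Mg3(PO4)2(s) ⇌ 3 Mg^2+(aq) + 2 PO4^3-(aq)
Ksp = [Mg^2+]^3[PO4^3-]^2
If s mol/L of Mg3(PO4)2 dissolves, [Mg^2+] = 3s and [PO4^3-] = 2s.
Ksp = (3s)^3(2s)^2 = 108s^5
s^5 = 8.19 × 10^-24 / 108, so s = 9.462 × 10^-6 M
[PO4^3-] = 2s = 1.89 × 10^-5 M

[PO4^3-] = 1.89 × 10^-5 M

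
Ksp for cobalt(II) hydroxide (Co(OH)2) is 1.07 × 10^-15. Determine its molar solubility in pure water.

s = 6.44 x 10^-6 M

Co(OH)2(s) ⇌ Co^2+(aq) + 2 OH^-(aq)
Ksp = [Co^2+][OH^-]^2
Let s = molar solubility. Then [Co^2+] = s and [OH^-] = 2s.
Substituting: Ksp = s(2s)^2 = 4s^3
s = (1.07 × 10^-15 / 4)^(1/3) = 6.44 × 10^-6 M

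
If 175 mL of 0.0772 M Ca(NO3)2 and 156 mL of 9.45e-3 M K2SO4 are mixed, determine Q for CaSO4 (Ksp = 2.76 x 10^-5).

Q ≈ 1.82 × 10^-4

Total volume = 175 + 156 = 331 mL.
[Ca^2+] = 7.72 × 10^-2 × (175/331) = 4.082 x 10^-2 M
[SO4^2-] = 9.45 × 10^-3 × (156/331) = 4.454 x 10^-3 M
CaSO4(s) <=> Ca^2+(aq) + SO4^2-(aq), so Q = [Ca^2+][SO4^2-]
Q = (4.082 x 10^-2)(4.454 x 10^-3) = 1.82 × 10^-4
Q > Ksp, so CaSO4 will precipitate.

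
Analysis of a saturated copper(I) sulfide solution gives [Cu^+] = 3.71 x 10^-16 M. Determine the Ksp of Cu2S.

Ksp ≈ 2.55e-47

Cu2S(s) <=> 2 Cu^+ + S^2-
Stoichiometry gives [S^2-] = (1/2)[Cu^+] = 1.855 × 10^-16 M.
Ksp = [Cu^+]^2[S^2-]
Ksp = (3.71 x 10^-16)^2 × 1.855 × 10^-16 = 2.55 × 10^-47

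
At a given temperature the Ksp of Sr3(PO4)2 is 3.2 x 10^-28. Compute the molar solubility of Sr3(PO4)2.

1.2 x 10^-6 M

Sr3(PO4)2(s) <=> 3 Sr^2+(aq) + 2 PO4^3-(aq)
Ksp = [Sr^2+]^3[PO4^3-]^2
With molar solubility s: [Sr^2+] = 3s, [PO4^3-] = 2s.
Substituting: Ksp = (3s)^3(2s)^2 = 108s^5
Solving, s = (3.2 x 10^-28/108)^(1/5) = 1.2 x 10^-6 M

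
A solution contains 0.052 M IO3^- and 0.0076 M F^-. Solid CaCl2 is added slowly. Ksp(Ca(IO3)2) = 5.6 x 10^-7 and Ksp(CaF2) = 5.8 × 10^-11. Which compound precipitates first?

CaF2

Precipitation of each salt starts when its ion product equals its Ksp.
For Ca(IO3)2: 5.6 x 10^-7 = (0.052)^2 × [Ca^2+]  ⇒  [Ca^2+] = 2.1 x 10^-4 M.
For CaF2: 5.8 × 10^-11 = (0.0076)^2 × [Ca^2+]  ⇒  [Ca^2+] = 1.0 × 10^-6 M.
The salt with the lower threshold [Ca^2+] precipitates first: CaF2.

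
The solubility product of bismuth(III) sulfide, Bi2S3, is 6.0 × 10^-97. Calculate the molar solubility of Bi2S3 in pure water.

Bi2S3(s) ⇌ 2 Bi^3+ + 3 S^2-
Ksp = [Bi^3+]^2[S^2-]^3
For each mole of Bi2S3 that dissolves: [Bi^3+] = 2s, [S^2-] = 3s.
Substituting: Ksp = (2s)^2(3s)^3 = 108s^5
Solving, s = (6.0 × 10^-97/108)^(1/5) = 2.2 × 10^-20 M

s ≈ 2.2 x 10^-20 M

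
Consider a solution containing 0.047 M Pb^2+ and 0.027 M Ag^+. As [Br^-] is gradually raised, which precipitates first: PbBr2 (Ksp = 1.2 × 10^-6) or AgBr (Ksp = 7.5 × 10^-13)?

Each salt begins to precipitate when Q = Ksp, i.e. when [Br^-] reaches its threshold.
For PbBr2: 1.2 × 10^-6 = 0.047 × [Br^-]^2  ⇒  [Br^-] = 5.1 × 10^-3 M.
For AgBr: 7.5 × 10^-13 = 0.027 × [Br^-]  ⇒  [Br^-] = 2.8 × 10^-11 M.
The salt with the lower threshold [Br^-] precipitates first: AgBr.

AgBr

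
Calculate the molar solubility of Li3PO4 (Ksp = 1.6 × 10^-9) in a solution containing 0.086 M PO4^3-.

Li3PO4(s) ⇌ 3 Li^+ + PO4^3-
Ksp = [Li^+]^3[PO4^3-]
Let s be the molar solubility in this solution. [Li^+] = 3s, [PO4^3-] = 0.086 + s ≈ 0.086 (since the PO4^3- already present dominates).
Ksp ≈ (3s)^3 × 0.086
s = 8.8 x 10^-4 M
Check: s = 8.8 x 10^-4 ≪ 0.086, so the approximation is valid.

s ≈ 8.8 x 10^-4 M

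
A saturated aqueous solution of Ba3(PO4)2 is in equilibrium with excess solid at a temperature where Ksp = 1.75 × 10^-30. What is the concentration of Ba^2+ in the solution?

[Ba^2+] ≈ 1.32 × 10^-6 M

Ba3(PO4)2(s) ⇌ 3 Ba^2+ + 2 PO4^3-
Ksp = [Ba^2+]^3[PO4^3-]^2
If s mol/L of Ba3(PO4)2 dissolves, [Ba^2+] = 3s and [PO4^3-] = 2s.
Substituting: Ksp = (3s)^3(2s)^2 = 108s^5
Solving, s = (1.75 × 10^-30/108)^(1/5) = 4.385 x 10^-7 M
[Ba^2+] = 3s = 1.32 x 10^-6 M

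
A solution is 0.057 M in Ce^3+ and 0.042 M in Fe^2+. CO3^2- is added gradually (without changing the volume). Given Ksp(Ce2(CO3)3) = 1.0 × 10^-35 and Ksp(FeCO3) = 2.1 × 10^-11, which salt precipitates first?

Ce2(CO3)3

Precipitation of each salt starts when its ion product equals its Ksp.
For Ce2(CO3)3: 1.0 × 10^-35 = (0.057)^2 × [CO3^2-]^3  ⇒  [CO3^2-] = 1.5 x 10^-11 M.
For FeCO3: 2.1 × 10^-11 = 0.042 × [CO3^2-]  ⇒  [CO3^2-] = 5.0 x 10^-10 M.
The salt with the lower threshold [CO3^2-] precipitates first: Ce2(CO3)3.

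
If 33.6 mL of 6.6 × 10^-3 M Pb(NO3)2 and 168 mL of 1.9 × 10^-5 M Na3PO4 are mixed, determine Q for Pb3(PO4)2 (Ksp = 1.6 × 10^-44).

3.3e-19

Total volume = 33.6 + 168 = 201.6 mL.
[Pb^2+] = 6.6 x 10^-3 × (33.6/201.6) = 1.10 × 10^-3 M
[PO4^3-] = 1.9 x 10^-5 × (168/201.6) = 1.58 × 10^-5 M
Pb3(PO4)2(s) ⇌ 3 Pb^2+(aq) + 2 PO4^3-(aq), so Q = [Pb^2+]^3[PO4^3-]^2
Q = (1.10 × 10^-3)^3(1.58 × 10^-5)^2 = 3.3 × 10^-19
Q > Ksp, so Pb3(PO4)2 will precipitate.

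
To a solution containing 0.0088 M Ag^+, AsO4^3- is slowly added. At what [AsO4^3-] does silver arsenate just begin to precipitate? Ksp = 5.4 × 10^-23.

Ag3AsO4(s) ⇌ 3 Ag^+(aq) + AsO4^3-(aq)
Ksp = [Ag^+]^3[AsO4^3-]
Precipitation begins when Q = Ksp. With [Ag^+] = 0.0088 M:
5.4 × 10^-23 = (0.0088)^3 × [AsO4^3-]
[AsO4^3-] = (5.4 × 10^-23 / 6.81 × 10^-7) = 7.9 x 10^-17 M

[AsO4^3-] = 7.9 x 10^-17 M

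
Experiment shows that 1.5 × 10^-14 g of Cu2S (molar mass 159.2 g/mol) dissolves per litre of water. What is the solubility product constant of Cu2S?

Ksp ≈ 3.3 × 10^-48

Molar solubility s = (1.5 x 10^-14 g/L) / (159.2 g/mol) = 9.42 × 10^-17 M.
Cu2S(s) ⇌ 2 Cu^+ + S^2-
With molar solubility s: [Cu^+] = 2s, [S^2-] = s.
Ksp = [Cu^+]^2[S^2-]
Substituting: Ksp = (2s)^2s = 4s^3
Ksp = 4 × (9.42 × 10^-17)^3 = 3.3 × 10^-48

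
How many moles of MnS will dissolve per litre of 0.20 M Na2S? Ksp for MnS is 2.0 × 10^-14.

s ≈ 1.0 × 10^-13 M

MnS(s) ⇌ Mn^2+ + S^2-
Ksp = [Mn^2+][S^2-]
Let s = moles of MnS that dissolve per litre. [Mn^2+] = s, [S^2-] = 0.20 + s ≈ 0.20 (Ksp is small, so little additional dissolves).
Ksp ≈ s × 0.20
s = 1.0 x 10^-13 M
Check: s = 1.0 × 10^-13 ≪ 0.20, so the approximation is valid.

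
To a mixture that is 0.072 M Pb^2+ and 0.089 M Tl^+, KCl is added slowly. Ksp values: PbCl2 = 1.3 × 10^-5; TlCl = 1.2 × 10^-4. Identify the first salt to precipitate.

Precipitation of each salt starts when its ion product equals its Ksp.
For PbCl2: 1.3 × 10^-5 = 0.072 × [Cl^-]^2  ⇒  [Cl^-] = 1.3 × 10^-2 M.
For TlCl: 1.2 × 10^-4 = 0.089 × [Cl^-]  ⇒  [Cl^-] = 1.3 × 10^-3 M.
The salt with the lower threshold [Cl^-] precipitates first: TlCl.

TlCl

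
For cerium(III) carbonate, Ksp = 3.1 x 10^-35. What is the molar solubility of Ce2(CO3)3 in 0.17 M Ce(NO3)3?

s ≈ 3.4e-12 M

Ce2(CO3)3(s) ⇌ 2 Ce^3+(aq) + 3 CO3^2-(aq)
Ksp = [Ce^3+]^2[CO3^2-]^3
Let s be the molar solubility in this solution. [Ce^3+] = 0.17 + 2s ≈ 0.17, [CO3^2-] = 3s (Ksp is small, so little additional dissolves).
Ksp ≈ (0.17)^2 × (3s)^3
s = 3.4 x 10^-12 M
Check: 2s = 6.8 × 10^-12 ≪ 0.17, so the approximation is valid.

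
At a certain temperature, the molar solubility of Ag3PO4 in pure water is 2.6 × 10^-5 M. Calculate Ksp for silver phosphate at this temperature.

Ksp ≈ 1.2 × 10^-17

Ag3PO4(s) <=> 3 Ag^+(aq) + PO4^3-(aq)
For each mole of Ag3PO4 that dissolves: [Ag^+] = 3s, [PO4^3-] = s.
Ksp = [Ag^+]^3[PO4^3-]
So Ksp = (3s)^3 × s = 27s^4
Ksp = 27 × (2.6 × 10^-5)^4 = 1.2 x 10^-17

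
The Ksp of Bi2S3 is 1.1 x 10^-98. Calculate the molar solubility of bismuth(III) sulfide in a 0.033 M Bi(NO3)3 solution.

Bi2S3(s) ⇌ 2 Bi^3+(aq) + 3 S^2-(aq)
Ksp = [Bi^3+]^2[S^2-]^3
Let s = moles of Bi2S3 that dissolve per litre. [Bi^3+] = 0.033 + 2s ≈ 0.033, [S^2-] = 3s (since Bi^3+ from Bi(NO3)3 dominates).
Ksp ≈ (0.033)^2 × (3s)^3
s = 7.2 x 10^-33 M
Check: 2s = 1.4 x 10^-32 ≪ 0.033, so the approximation is valid.

s ≈ 7.2 × 10^-33 M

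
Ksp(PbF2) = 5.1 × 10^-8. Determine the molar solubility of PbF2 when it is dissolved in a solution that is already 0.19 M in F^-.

PbF2(s) ⇌ Pb^2+ + 2 F^-
Ksp = [Pb^2+][F^-]^2
Let s = moles of PbF2 that dissolve per litre. [Pb^2+] = s, [F^-] = 0.19 + 2s ≈ 0.19 (since the F^- already present dominates).
Ksp ≈ s × (0.19)^2
s = 1.4 × 10^-6 M
Check: 2s = 2.8 × 10^-6 ≪ 0.19, so the approximation is valid.

s = 1.4 x 10^-6 M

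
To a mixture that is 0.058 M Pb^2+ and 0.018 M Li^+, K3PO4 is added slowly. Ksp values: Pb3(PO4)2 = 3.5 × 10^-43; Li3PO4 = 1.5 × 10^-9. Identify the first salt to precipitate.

Pb3(PO4)2

Precipitation of each salt starts when its ion product equals its Ksp.
For Pb3(PO4)2: 3.5 × 10^-43 = (0.058)^3 × [PO4^3-]^2  ⇒  [PO4^3-] = 4.2 x 10^-20 M.
For Li3PO4: 1.5 × 10^-9 = (0.018)^3 × [PO4^3-]  ⇒  [PO4^3-] = 2.6 × 10^-4 M.
The salt with the lower threshold [PO4^3-] precipitates first: Pb3(PO4)2.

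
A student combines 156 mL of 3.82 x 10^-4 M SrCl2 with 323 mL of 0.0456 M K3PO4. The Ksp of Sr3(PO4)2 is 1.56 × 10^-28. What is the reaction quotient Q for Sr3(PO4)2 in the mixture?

Total volume = 156 + 323 = 479 mL.
[Sr^2+] = 3.82 × 10^-4 × (156/479) = 1.244 × 10^-4 M
[PO4^3-] = 4.56 × 10^-2 × (323/479) = 3.075 × 10^-2 M
Sr3(PO4)2(s) ⇌ 3 Sr^2+ + 2 PO4^3-, so Q = [Sr^2+]^3[PO4^3-]^2
Q = (1.244 x 10^-4)^3(3.075 × 10^-2)^2 = 1.82 × 10^-15
Q > Ksp, so Sr3(PO4)2 will precipitate.

Q = 1.82 x 10^-15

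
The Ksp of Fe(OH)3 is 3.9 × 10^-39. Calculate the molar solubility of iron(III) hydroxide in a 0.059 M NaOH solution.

Fe(OH)3(s) <=> Fe^3+(aq) + 3 OH^-(aq)
Ksp = [Fe^3+][OH^-]^3
Let s be the molar solubility in this solution. [Fe^3+] = s, [OH^-] = 0.059 + 3s ≈ 0.059 (Ksp is small, so little additional dissolves).
Ksp ≈ s × (0.059)^3
s = 1.9 × 10^-35 M
Check: 3s = 5.7 × 10^-35 ≪ 0.059, so the approximation is valid.

1.9 × 10^-35 M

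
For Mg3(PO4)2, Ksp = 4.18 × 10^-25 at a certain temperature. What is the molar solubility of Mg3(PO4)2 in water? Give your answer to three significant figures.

Mg3(PO4)2(s) <=> 3 Mg^2+ + 2 PO4^3-
Ksp = [Mg^2+]^3[PO4^3-]^2
With molar solubility s: [Mg^2+] = 3s, [PO4^3-] = 2s.
Ksp = (3s)^3(2s)^2 = 108s^5
s^5 = 4.18 × 10^-25 / 108, so s = 5.22 × 10^-6 M

s ≈ 5.22 × 10^-6 M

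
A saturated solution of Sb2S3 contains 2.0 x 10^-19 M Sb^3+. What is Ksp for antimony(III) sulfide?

Sb2S3(s) ⇌ 2 Sb^3+ + 3 S^2-
Stoichiometry gives [S^2-] = (3/2)[Sb^3+] = 3.00 × 10^-19 M.
Ksp = [Sb^3+]^2[S^2-]^3
Ksp = (2.0 × 10^-19)^2 × (3.00 x 10^-19)^3 = 1.1 × 10^-93

Ksp ≈ 1.1 × 10^-93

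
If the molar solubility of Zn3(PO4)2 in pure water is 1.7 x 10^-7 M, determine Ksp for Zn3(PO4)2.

Ksp ≈ 1.5 × 10^-32

Zn3(PO4)2(s) <=> 3 Zn^2+ + 2 PO4^3-
With molar solubility s: [Zn^2+] = 3s, [PO4^3-] = 2s.
Ksp = [Zn^2+]^3[PO4^3-]^2
Ksp = (3s)^3(2s)^2 = 108s^5
Ksp = 108 × (1.7 x 10^-7)^5 = 1.5 x 10^-32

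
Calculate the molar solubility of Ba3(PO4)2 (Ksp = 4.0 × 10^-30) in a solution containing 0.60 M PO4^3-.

Ba3(PO4)2(s) ⇌ 3 Ba^2+(aq) + 2 PO4^3-(aq)
Ksp = [Ba^2+]^3[PO4^3-]^2
If s mol/L dissolves here, [Ba^2+] = 3s, [PO4^3-] = 0.60 + 2s ≈ 0.60 (common-ion effect: PO4^3- is already 0.60 M).
Ksp ≈ (3s)^3 × (0.60)^2
s = 7.4 × 10^-11 M
Check: 2s = 1.5 × 10^-10 ≪ 0.60, so the approximation is valid.

s = 7.4 × 10^-11 M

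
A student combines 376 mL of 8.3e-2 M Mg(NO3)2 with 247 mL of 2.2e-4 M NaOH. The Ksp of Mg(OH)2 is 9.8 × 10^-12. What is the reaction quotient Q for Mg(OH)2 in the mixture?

Total volume = 376 + 247 = 623 mL.
[Mg^2+] = 8.3 × 10^-2 × (376/623) = 5.01 x 10^-2 M
[OH^-] = 2.2 x 10^-4 × (247/623) = 8.72 × 10^-5 M
Mg(OH)2(s) <=> Mg^2+(aq) + 2 OH^-(aq), so Q = [Mg^2+][OH^-]^2
Q = (5.01 × 10^-2)(8.72 x 10^-5)^2 = 3.8 × 10^-10
Q > Ksp, so Mg(OH)2 will precipitate.

3.8e-10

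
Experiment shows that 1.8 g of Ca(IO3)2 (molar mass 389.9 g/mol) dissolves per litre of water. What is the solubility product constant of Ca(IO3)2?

Molar solubility s = (1.8 g/L) / (389.9 g/mol) = 4.62 × 10^-3 M.
Ca(IO3)2(s) ⇌ Ca^2+(aq) + 2 IO3^-(aq)
Let s = molar solubility. Then [Ca^2+] = s and [IO3^-] = 2s.
Ksp = [Ca^2+][IO3^-]^2
Substituting: Ksp = s(2s)^2 = 4s^3
Ksp = 4 × (4.62 × 10^-3)^3 = 3.9 x 10^-7

Ksp ≈ 3.9e-7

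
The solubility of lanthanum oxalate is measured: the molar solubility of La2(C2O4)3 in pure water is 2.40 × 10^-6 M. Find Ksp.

La2(C2O4)3(s) ⇌ 2 La^3+(aq) + 3 C2O4^2-(aq)
For each mole of La2(C2O4)3 that dissolves: [La^3+] = 2s, [C2O4^2-] = 3s.
Ksp = [La^3+]^2[C2O4^2-]^3
Ksp = (2s)^2(3s)^3 = 108s^5
Ksp = 108 × (2.40 x 10^-6)^5 = 8.60 × 10^-27

8.60 × 10^-27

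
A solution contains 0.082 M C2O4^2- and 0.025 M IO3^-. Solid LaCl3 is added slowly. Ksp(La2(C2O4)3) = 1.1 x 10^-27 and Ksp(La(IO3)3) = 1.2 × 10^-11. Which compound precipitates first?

Precipitation of each salt starts when its ion product equals its Ksp.
For La2(C2O4)3: 1.1 x 10^-27 = (0.082)^3 × [La^3+]^2  ⇒  [La^3+] = 1.4 × 10^-12 M.
For La(IO3)3: 1.2 × 10^-11 = (0.025)^3 × [La^3+]  ⇒  [La^3+] = 7.7 x 10^-7 M.
The salt with the lower threshold [La^3+] precipitates first: La2(C2O4)3.

La2(C2O4)3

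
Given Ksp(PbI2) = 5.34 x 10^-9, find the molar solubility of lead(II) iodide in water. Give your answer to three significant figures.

s = 1.10 × 10^-3 M

PbI2(s) ⇌ Pb^2+(aq) + 2 I^-(aq)
Ksp = [Pb^2+][I^-]^2
With molar solubility s: [Pb^2+] = s, [I^-] = 2s.
So Ksp = s × (2s)^2 = 4s^3
Solving, s = (5.34 x 10^-9/4)^(1/3) = 1.10 x 10^-3 M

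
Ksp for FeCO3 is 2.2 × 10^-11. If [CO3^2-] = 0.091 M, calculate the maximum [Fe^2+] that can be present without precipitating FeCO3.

FeCO3(s) <=> Fe^2+(aq) + CO3^2-(aq)
Ksp = [Fe^2+][CO3^2-]
Precipitation begins when Q = Ksp. With [CO3^2-] = 0.091 M:
2.2 × 10^-11 = (0.091) × [Fe^2+]
[Fe^2+] = (2.2 × 10^-11 / 9.1 × 10^-2) = 2.4 x 10^-10 M

[Fe^2+] = 2.4 x 10^-10 M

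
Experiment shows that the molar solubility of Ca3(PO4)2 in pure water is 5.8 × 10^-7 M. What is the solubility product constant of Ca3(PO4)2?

Ksp = 7.1 × 10^-30

Ca3(PO4)2(s) ⇌ 3 Ca^2+ + 2 PO4^3-
If s mol/L of Ca3(PO4)2 dissolves, [Ca^2+] = 3s and [PO4^3-] = 2s.
Ksp = [Ca^2+]^3[PO4^3-]^2
Ksp = (3s)^3(2s)^2 = 108s^5
Ksp = 108 × (5.8 × 10^-7)^5 = 7.1 x 10^-30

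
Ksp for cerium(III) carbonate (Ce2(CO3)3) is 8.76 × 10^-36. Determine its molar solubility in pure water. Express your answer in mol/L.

Ce2(CO3)3(s) ⇌ 2 Ce^3+(aq) + 3 CO3^2-(aq)
Ksp = [Ce^3+]^2[CO3^2-]^3
With molar solubility s: [Ce^3+] = 2s, [CO3^2-] = 3s.
Substituting: Ksp = (2s)^2(3s)^3 = 108s^5
s^5 = 8.76 × 10^-36 / 108, so s = 3.82 x 10^-8 M

3.82e-8 M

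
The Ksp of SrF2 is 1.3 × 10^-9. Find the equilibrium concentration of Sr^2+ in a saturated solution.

[Sr^2+] ≈ 6.9e-4 M

SrF2(s) ⇌ Sr^2+ + 2 F^-
Ksp = [Sr^2+][F^-]^2
With molar solubility s: [Sr^2+] = s, [F^-] = 2s.
Ksp = s(2s)^2 = 4s^3
s^3 = 1.3 × 10^-9 / 4, so s = 6.88 × 10^-4 M
[Sr^2+] = s = 6.9 × 10^-4 M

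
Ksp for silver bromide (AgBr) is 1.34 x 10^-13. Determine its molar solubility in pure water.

AgBr(s) ⇌ Ag^+(aq) + Br^-(aq)
Ksp = [Ag^+][Br^-]
For each mole of AgBr that dissolves: [Ag^+] = s, [Br^-] = s.
Ksp = s × s = s^2
s = (1.34 x 10^-13)^(1/2) = 3.66 x 10^-7 M

3.66 × 10^-7 M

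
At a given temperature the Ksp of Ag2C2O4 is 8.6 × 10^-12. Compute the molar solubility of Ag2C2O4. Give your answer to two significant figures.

1.3 x 10^-4 M

Ag2C2O4(s) ⇌ 2 Ag^+(aq) + C2O4^2-(aq)
Ksp = [Ag^+]^2[C2O4^2-]
With molar solubility s: [Ag^+] = 2s, [C2O4^2-] = s.
Ksp = (2s)^2s = 4s^3
s^3 = 8.6 × 10^-12 / 4, so s = 1.3 × 10^-4 M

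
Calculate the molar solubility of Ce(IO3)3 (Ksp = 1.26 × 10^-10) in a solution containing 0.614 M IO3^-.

Ce(IO3)3(s) ⇌ Ce^3+(aq) + 3 IO3^-(aq)
Ksp = [Ce^3+][IO3^-]^3
Let s be the molar solubility in this solution. [Ce^3+] = s, [IO3^-] = 0.614 + 3s ≈ 0.614 (since the IO3^- already present dominates).
Ksp ≈ s × (0.614)^3
s = 5.44 x 10^-10 M
Check: 3s = 1.6 × 10^-9 ≪ 0.614, so the approximation is valid.

5.44 x 10^-10 M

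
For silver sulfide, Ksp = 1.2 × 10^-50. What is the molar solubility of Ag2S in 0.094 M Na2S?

Ag2S(s) <=> 2 Ag^+(aq) + S^2-(aq)
Ksp = [Ag^+]^2[S^2-]
Let s = moles of Ag2S that dissolve per litre. [Ag^+] = 2s, [S^2-] = 0.094 + s ≈ 0.094 (common-ion effect: S^2- is already 0.094 M).
Ksp ≈ (2s)^2 × 0.094
s = 1.8 × 10^-25 M
Check: s = 1.8 x 10^-25 ≪ 0.094, so the approximation is valid.

s = 1.8 x 10^-25 M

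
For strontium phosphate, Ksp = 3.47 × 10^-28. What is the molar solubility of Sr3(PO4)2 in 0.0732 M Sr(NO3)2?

Sr3(PO4)2(s) ⇌ 3 Sr^2+(aq) + 2 PO4^3-(aq)
Ksp = [Sr^2+]^3[PO4^3-]^2
Let s = moles of Sr3(PO4)2 that dissolve per litre. [Sr^2+] = 0.0732 + 3s ≈ 0.0732, [PO4^3-] = 2s (Ksp is small, so little additional dissolves).
Ksp ≈ (0.0732)^3 × (2s)^2
s = 4.70 × 10^-13 M
Check: 3s = 1.4 x 10^-12 ≪ 0.0732, so the approximation is valid.

s ≈ 4.70e-13 M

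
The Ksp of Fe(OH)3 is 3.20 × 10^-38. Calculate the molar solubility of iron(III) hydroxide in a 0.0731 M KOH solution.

s = 8.19 × 10^-35 M

Fe(OH)3(s) ⇌ Fe^3+(aq) + 3 OH^-(aq)
Ksp = [Fe^3+][OH^-]^3
If s mol/L dissolves here, [Fe^3+] = s, [OH^-] = 0.0731 + 3s ≈ 0.0731 (Ksp is small, so little additional dissolves).
Ksp ≈ s × (0.0731)^3
s = 8.19 × 10^-35 M
Check: 3s = 2.5 x 10^-34 ≪ 0.0731, so the approximation is valid.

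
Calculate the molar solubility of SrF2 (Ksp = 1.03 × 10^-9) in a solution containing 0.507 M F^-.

s ≈ 4.01 × 10^-9 M

SrF2(s) <=> Sr^2+ + 2 F^-
Ksp = [Sr^2+][F^-]^2
If s mol/L dissolves here, [Sr^2+] = s, [F^-] = 0.507 + 2s ≈ 0.507 (common-ion effect: F^- is already 0.507 M).
Ksp ≈ s × (0.507)^2
s = 4.01 × 10^-9 M
Check: 2s = 8.0 x 10^-9 ≪ 0.507, so the approximation is valid.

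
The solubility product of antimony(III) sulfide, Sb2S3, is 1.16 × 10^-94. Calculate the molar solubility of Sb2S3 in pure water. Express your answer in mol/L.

Sb2S3(s) ⇌ 2 Sb^3+ + 3 S^2-
Ksp = [Sb^3+]^2[S^2-]^3
Let s = molar solubility. Then [Sb^3+] = 2s and [S^2-] = 3s.
Ksp = (2s)^2(3s)^3 = 108s^5
s = (1.16 × 10^-94 / 108)^(1/5) = 6.40 x 10^-20 M

s = 6.40e-20 M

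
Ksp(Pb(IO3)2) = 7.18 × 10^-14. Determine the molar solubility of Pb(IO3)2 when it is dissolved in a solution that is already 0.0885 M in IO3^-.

s = 9.17 × 10^-12 M

Pb(IO3)2(s) <=> Pb^2+(aq) + 2 IO3^-(aq)
Ksp = [Pb^2+][IO3^-]^2
Let s be the molar solubility in this solution. [Pb^2+] = s, [IO3^-] = 0.0885 + 2s ≈ 0.0885 (Ksp is small, so little additional dissolves).
Ksp ≈ s × (0.0885)^2
s = 9.17 × 10^-12 M
Check: 2s = 1.8 × 10^-11 ≪ 0.0885, so the approximation is valid.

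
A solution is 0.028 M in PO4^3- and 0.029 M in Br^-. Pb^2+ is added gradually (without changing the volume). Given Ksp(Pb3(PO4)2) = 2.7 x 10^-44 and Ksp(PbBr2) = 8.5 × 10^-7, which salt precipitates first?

Each salt begins to precipitate when Q = Ksp, i.e. when [Pb^2+] reaches its threshold.
For Pb3(PO4)2: 2.7 x 10^-44 = (0.028)^2 × [Pb^2+]^3  ⇒  [Pb^2+] = 3.3 × 10^-14 M.
For PbBr2: 8.5 × 10^-7 = (0.029)^2 × [Pb^2+]  ⇒  [Pb^2+] = 1.0 × 10^-3 M.
The salt with the lower threshold [Pb^2+] precipitates first: Pb3(PO4)2.

Pb3(PO4)2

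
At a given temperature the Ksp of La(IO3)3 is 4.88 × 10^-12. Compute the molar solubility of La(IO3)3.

s ≈ 6.52 × 10^-4 M

La(IO3)3(s) <=> La^3+(aq) + 3 IO3^-(aq)
Ksp = [La^3+][IO3^-]^3
If s mol/L of La(IO3)3 dissolves, [La^3+] = s and [IO3^-] = 3s.
So Ksp = s × (3s)^3 = 27s^4
s^4 = 4.88 × 10^-12 / 27, so s = 6.52 x 10^-4 M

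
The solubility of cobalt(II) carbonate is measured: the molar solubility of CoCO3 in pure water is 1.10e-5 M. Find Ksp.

Ksp ≈ 1.21 × 10^-10

CoCO3(s) <=> Co^2+ + CO3^2-
If s mol/L of CoCO3 dissolves, [Co^2+] = s and [CO3^2-] = s.
Ksp = [Co^2+][CO3^2-]
Ksp = s × s = s^2
With s = 1.10 × 10^-5: Ksp = 1.21 × 10^-10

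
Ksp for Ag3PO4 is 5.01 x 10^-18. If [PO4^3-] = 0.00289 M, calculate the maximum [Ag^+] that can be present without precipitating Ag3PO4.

1.20 x 10^-5 M

Ag3PO4(s) ⇌ 3 Ag^+ + PO4^3-
Ksp = [Ag^+]^3[PO4^3-]
Precipitation begins when Q = Ksp. With [PO4^3-] = 0.00289 M:
5.01 x 10^-18 = (0.00289) × [Ag^+]^3
[Ag^+] = (5.01 x 10^-18 / 2.89 × 10^-3)^(1/3) = 1.20 × 10^-5 M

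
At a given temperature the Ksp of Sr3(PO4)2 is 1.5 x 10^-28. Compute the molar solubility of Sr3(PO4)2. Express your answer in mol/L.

s = 1.1 × 10^-6 M

Sr3(PO4)2(s) <=> 3 Sr^2+(aq) + 2 PO4^3-(aq)
Ksp = [Sr^2+]^3[PO4^3-]^2
With molar solubility s: [Sr^2+] = 3s, [PO4^3-] = 2s.
Ksp = (3s)^3(2s)^2 = 108s^5
Solving, s = (1.5 x 10^-28/108)^(1/5) = 1.1 × 10^-6 M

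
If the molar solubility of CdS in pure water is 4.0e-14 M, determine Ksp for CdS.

1.6 × 10^-27

CdS(s) ⇌ Cd^2+ + S^2-
Let s = molar solubility. Then [Cd^2+] = s and [S^2-] = s.
Ksp = [Cd^2+][S^2-]
Ksp = (s)(s) = s^2
Ksp = (4.0 × 10^-14)^2 = 1.6 x 10^-27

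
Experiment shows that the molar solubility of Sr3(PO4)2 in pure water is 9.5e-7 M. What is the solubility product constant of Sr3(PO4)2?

Sr3(PO4)2(s) ⇌ 3 Sr^2+ + 2 PO4^3-
Let s = molar solubility. Then [Sr^2+] = 3s and [PO4^3-] = 2s.
Ksp = [Sr^2+]^3[PO4^3-]^2
Substituting: Ksp = (3s)^3(2s)^2 = 108s^5
Ksp = 108 × (9.5 × 10^-7)^5 = 8.4 × 10^-29

Ksp ≈ 8.4 × 10^-29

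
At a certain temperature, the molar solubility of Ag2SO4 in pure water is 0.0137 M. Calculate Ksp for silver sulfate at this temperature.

Ksp = 1.03 × 10^-5

Ag2SO4(s) ⇌ 2 Ag^+ + SO4^2-
Let s = molar solubility. Then [Ag^+] = 2s and [SO4^2-] = s.
Ksp = [Ag^+]^2[SO4^2-]
Substituting: Ksp = (2s)^2s = 4s^3
Ksp = 4 × (1.37 × 10^-2)^3 = 1.03 × 10^-5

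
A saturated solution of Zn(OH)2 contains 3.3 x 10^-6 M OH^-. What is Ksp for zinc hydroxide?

Zn(OH)2(s) ⇌ Zn^2+ + 2 OH^-
Stoichiometry gives [Zn^2+] = (1/2)[OH^-] = 1.65 × 10^-6 M.
Ksp = [Zn^2+][OH^-]^2
Ksp = 1.65 × 10^-6 × (3.3 x 10^-6)^2 = 1.8 × 10^-17

1.8 x 10^-17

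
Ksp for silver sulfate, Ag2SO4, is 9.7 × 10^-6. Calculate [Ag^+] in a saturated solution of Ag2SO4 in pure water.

Ag2SO4(s) <=> 2 Ag^+ + SO4^2-
Ksp = [Ag^+]^2[SO4^2-]
If s mol/L of Ag2SO4 dissolves, [Ag^+] = 2s and [SO4^2-] = s.
Substituting: Ksp = (2s)^2s = 4s^3
s = (9.7 × 10^-6 / 4)^(1/3) = 1.34 × 10^-2 M
[Ag^+] = 2s = 2.7 x 10^-2 M

[Ag^+] = 2.7e-2 M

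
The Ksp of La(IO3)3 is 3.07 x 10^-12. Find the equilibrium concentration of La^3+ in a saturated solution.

[La^3+] ≈ 5.81 x 10^-4 M

La(IO3)3(s) ⇌ La^3+(aq) + 3 IO3^-(aq)
Ksp = [La^3+][IO3^-]^3
For each mole of La(IO3)3 that dissolves: [La^3+] = s, [IO3^-] = 3s.
Substituting: Ksp = s(3s)^3 = 27s^4
Solving, s = (3.07 x 10^-12/27)^(1/4) = 5.807 x 10^-4 M
[La^3+] = s = 5.81 x 10^-4 M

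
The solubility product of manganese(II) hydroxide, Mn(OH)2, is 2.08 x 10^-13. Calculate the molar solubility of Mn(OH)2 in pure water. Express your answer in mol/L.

Mn(OH)2(s) ⇌ Mn^2+(aq) + 2 OH^-(aq)
Ksp = [Mn^2+][OH^-]^2
With molar solubility s: [Mn^2+] = s, [OH^-] = 2s.
Ksp = s(2s)^2 = 4s^3
s^3 = 2.08 x 10^-13 / 4, so s = 3.73 × 10^-5 M

s ≈ 3.73 × 10^-5 M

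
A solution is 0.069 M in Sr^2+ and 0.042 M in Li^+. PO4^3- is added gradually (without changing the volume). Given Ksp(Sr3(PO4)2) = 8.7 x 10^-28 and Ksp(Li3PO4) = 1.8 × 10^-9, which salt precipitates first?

Each salt begins to precipitate when Q = Ksp, i.e. when [PO4^3-] reaches its threshold.
For Sr3(PO4)2: 8.7 x 10^-28 = (0.069)^3 × [PO4^3-]^2  ⇒  [PO4^3-] = 1.6 x 10^-12 M.
For Li3PO4: 1.8 × 10^-9 = (0.042)^3 × [PO4^3-]  ⇒  [PO4^3-] = 2.4 × 10^-5 M.
The salt with the lower threshold [PO4^3-] precipitates first: Sr3(PO4)2.

Sr3(PO4)2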